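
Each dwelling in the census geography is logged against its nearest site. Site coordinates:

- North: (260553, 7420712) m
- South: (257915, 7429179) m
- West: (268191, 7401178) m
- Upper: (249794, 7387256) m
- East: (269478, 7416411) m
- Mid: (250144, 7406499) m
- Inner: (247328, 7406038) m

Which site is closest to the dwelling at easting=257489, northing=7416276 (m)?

North

Squared distances to each site:
North: 29066192.000; South: 166668885.000; West: 342482408.000; Upper: 901373425.000; East: 143754346.000; Mid: 149538754.000; Inner: 208062565.000.
Minimum at North.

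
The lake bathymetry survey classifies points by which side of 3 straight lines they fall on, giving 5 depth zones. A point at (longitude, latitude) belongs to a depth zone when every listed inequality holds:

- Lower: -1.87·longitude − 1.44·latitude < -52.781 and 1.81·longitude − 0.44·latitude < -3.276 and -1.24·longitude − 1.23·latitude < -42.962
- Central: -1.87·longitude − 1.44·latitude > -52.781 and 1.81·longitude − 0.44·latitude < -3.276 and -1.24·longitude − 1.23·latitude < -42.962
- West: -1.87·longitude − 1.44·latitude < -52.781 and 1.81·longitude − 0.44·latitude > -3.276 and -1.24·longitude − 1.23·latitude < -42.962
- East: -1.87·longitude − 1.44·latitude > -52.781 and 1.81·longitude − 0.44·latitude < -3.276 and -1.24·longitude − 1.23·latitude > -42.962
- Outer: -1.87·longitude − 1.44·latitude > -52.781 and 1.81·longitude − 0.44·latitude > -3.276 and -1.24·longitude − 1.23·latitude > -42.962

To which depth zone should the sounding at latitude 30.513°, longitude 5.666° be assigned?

West

-1.87·5.666 − 1.44·30.513 = -54.534, which is < -52.781
1.81·5.666 − 0.44·30.513 = -3.170, which is > -3.276
-1.24·5.666 − 1.23·30.513 = -44.557, which is < -42.962
This sign pattern matches West.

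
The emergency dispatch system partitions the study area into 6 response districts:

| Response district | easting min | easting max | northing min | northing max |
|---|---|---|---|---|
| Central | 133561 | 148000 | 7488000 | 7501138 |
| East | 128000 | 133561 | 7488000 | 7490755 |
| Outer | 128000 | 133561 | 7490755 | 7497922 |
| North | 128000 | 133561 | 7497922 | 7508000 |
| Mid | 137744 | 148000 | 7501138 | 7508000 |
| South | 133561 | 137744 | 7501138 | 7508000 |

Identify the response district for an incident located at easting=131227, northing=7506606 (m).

The point has easting = 131227 and northing = 7506606.
Only North satisfies 128000 ≤ easting ≤ 133561 and 7497922 ≤ northing ≤ 7508000.

North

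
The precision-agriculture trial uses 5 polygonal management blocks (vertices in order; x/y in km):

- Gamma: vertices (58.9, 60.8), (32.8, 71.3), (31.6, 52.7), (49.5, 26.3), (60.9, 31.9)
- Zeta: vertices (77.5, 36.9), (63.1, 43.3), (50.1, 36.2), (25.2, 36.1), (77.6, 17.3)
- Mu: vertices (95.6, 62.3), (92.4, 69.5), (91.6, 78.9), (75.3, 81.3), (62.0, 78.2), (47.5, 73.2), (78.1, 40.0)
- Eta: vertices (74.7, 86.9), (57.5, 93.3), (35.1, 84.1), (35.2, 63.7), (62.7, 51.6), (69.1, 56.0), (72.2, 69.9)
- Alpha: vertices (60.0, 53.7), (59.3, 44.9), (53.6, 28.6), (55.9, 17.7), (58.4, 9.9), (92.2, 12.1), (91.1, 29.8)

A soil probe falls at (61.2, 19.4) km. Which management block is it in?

Alpha

Cast a ray rightward from (61.2, 19.4). For each polygon, the edges (by vertex number in listed order) whose endpoints lie on opposite sides of y = 19.4, where each meets that height, and whether that is right or left of the point:
Gamma: no edge straddles that height → 0 crossings.
Zeta: 4–5 at x≈71.75 (right), 5–1 at x≈77.59 (right) → 2 crossings.
Mu: no edge straddles that height → 0 crossings.
Eta: no edge straddles that height → 0 crossings.
Alpha: 3–4 at x≈55.54 (left), 6–7 at x≈91.75 (right) → 1 crossing.
Only Alpha has an odd count, so the point is inside Alpha.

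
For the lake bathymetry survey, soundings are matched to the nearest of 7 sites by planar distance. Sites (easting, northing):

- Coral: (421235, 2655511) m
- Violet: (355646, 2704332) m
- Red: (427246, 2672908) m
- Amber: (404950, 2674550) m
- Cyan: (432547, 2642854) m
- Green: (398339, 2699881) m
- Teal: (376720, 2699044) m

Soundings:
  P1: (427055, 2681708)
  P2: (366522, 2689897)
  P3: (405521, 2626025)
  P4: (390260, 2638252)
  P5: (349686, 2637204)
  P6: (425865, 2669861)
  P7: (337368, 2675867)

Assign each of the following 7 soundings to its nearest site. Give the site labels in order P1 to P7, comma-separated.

Red, Teal, Cyan, Coral, Amber, Red, Violet

P1 → Red (d²=77476481.00)
P2 → Teal (d²=187666813.00)
P3 → Cyan (d²=1013619917.00)
P4 → Coral (d²=1257323706.00)
P5 → Amber (d²=4448833412.00)
P6 → Red (d²=11191370.00)
P7 → Violet (d²=1144341509.00)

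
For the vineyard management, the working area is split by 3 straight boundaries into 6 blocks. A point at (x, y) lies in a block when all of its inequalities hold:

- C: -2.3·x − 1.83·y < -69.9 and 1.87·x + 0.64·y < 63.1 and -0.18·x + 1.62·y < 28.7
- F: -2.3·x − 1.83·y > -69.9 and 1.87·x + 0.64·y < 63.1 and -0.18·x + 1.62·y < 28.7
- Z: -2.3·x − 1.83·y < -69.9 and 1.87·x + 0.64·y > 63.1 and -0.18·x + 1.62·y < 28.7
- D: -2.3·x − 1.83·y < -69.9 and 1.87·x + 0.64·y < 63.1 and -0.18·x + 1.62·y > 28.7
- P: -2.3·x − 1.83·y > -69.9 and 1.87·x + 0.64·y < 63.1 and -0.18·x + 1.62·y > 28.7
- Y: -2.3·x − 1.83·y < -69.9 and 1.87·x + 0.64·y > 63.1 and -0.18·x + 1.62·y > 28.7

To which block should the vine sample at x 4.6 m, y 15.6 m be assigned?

-2.3·4.6 − 1.83·15.6 = -39.128, which is > -69.9
1.87·4.6 + 0.64·15.6 = 18.586, which is < 63.1
-0.18·4.6 + 1.62·15.6 = 24.444, which is < 28.7
This sign pattern matches F.

F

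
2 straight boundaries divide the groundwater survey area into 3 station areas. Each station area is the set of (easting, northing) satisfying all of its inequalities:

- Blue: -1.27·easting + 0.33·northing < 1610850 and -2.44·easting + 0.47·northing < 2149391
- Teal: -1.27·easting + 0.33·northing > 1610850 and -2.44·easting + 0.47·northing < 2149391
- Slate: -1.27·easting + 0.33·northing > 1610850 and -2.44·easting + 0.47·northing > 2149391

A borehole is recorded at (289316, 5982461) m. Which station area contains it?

Blue

-1.27·289316 + 0.33·5982461 = 1606780.810, which is < 1610850
-2.44·289316 + 0.47·5982461 = 2105825.630, which is < 2149391
This sign pattern matches Blue.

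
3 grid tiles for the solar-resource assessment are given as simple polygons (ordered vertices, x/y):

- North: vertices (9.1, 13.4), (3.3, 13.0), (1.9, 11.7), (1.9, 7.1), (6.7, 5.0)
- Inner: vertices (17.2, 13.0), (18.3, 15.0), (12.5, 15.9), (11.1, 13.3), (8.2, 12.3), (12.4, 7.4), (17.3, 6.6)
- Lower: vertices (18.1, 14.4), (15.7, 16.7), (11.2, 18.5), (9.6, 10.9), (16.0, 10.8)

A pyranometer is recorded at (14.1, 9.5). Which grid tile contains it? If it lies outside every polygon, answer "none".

Inner

Cast a ray rightward from (14.1, 9.5). For each polygon, the edges (by vertex number in listed order) whose endpoints lie on opposite sides of y = 9.5, where each meets that height, and whether that is right or left of the point:
North: 3–4 at x≈1.90 (left), 5–1 at x≈7.99 (left) → 0 crossings.
Inner: 5–6 at x≈10.60 (left), 7–1 at x≈17.25 (right) → 1 crossing.
Lower: no edge straddles that height → 0 crossings.
Only Inner has an odd count, so the point is inside Inner.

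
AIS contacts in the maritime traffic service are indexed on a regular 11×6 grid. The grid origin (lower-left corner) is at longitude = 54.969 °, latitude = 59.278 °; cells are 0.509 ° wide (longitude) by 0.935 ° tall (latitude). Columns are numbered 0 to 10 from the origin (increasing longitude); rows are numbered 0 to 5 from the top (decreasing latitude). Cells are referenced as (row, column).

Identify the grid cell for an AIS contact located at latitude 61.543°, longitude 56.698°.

(3, 3)

Column index: ⌊(56.698 − 54.969) / 0.509⌋ = ⌊3.397⌋ = 3
Row offset from origin: ⌊(61.543 − 59.278) / 0.935⌋ = ⌊2.422⌋ = 2 → row 3 (counted from top)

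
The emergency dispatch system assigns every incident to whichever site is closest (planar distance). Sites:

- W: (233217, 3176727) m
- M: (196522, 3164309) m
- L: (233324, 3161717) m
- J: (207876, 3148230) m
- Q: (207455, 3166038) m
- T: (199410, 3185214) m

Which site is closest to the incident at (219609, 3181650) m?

Squared distances to each site:
W: 209413593.000; M: 833719850.000; L: 585425714.000; J: 1254559689.000; Q: 391454260.000; T: 420701697.000.
Minimum at W.

W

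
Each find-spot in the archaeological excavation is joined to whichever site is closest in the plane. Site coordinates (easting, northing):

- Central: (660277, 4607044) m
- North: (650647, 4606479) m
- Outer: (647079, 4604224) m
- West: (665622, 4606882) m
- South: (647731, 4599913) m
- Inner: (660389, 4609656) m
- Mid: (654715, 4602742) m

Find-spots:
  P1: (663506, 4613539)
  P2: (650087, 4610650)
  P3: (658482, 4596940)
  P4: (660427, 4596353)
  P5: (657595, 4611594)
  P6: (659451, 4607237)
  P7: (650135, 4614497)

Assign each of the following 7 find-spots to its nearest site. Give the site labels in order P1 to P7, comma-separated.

Inner, North, Mid, Mid, Inner, Central, North

P1 → Inner (d²=24793378.00)
P2 → North (d²=17710841.00)
P3 → Mid (d²=47853493.00)
P4 → Mid (d²=73446265.00)
P5 → Inner (d²=11562280.00)
P6 → Central (d²=719525.00)
P7 → North (d²=64550468.00)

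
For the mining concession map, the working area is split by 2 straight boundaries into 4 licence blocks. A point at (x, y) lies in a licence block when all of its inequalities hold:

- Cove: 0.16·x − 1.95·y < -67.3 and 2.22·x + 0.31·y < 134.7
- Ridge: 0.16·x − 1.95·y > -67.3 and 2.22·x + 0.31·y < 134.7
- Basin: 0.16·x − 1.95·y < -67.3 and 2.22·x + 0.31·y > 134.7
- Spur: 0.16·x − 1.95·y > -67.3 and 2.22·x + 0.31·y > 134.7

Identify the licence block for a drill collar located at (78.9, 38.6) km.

0.16·78.9 − 1.95·38.6 = -62.646, which is > -67.3
2.22·78.9 + 0.31·38.6 = 187.124, which is > 134.7
This sign pattern matches Spur.

Spur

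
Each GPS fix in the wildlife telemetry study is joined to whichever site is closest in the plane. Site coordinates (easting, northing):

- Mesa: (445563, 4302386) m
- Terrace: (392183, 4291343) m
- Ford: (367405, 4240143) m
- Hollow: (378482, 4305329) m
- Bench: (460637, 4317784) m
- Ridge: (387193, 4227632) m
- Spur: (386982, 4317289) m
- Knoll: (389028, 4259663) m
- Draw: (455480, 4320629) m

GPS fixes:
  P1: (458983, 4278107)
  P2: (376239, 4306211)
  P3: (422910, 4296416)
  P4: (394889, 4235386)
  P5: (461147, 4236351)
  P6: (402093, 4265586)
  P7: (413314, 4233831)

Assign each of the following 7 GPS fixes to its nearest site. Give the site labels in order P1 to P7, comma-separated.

P1 → Mesa (d²=769566241.00)
P2 → Hollow (d²=5808973.00)
P3 → Mesa (d²=548799309.00)
P4 → Ridge (d²=119352932.00)
P5 → Mesa (d²=4603482281.00)
P6 → Knoll (d²=205776154.00)
P7 → Ridge (d²=720734242.00)

Mesa, Hollow, Mesa, Ridge, Mesa, Knoll, Ridge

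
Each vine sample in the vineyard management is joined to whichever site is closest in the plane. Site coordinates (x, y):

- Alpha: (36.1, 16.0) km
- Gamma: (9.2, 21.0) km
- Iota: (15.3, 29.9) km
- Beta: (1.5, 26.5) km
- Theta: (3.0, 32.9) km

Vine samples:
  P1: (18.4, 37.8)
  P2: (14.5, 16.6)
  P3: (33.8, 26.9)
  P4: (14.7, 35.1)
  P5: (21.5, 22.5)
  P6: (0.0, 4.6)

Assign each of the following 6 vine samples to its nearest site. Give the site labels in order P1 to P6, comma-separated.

Iota, Gamma, Alpha, Iota, Iota, Gamma

P1 → Iota (d²=72.02)
P2 → Gamma (d²=47.45)
P3 → Alpha (d²=124.10)
P4 → Iota (d²=27.40)
P5 → Iota (d²=93.20)
P6 → Gamma (d²=353.60)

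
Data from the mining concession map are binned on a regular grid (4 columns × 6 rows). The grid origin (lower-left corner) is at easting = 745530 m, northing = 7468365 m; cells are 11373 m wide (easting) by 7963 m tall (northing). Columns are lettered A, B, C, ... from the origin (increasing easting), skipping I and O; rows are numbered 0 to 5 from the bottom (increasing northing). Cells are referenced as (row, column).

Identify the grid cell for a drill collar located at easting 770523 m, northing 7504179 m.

Column index: ⌊(770523 − 745530) / 11373⌋ = ⌊2.198⌋ = 2 → column C
Row offset from origin: ⌊(7504179 − 7468365) / 7963⌋ = ⌊4.498⌋ = 4 → row 4

(4, C)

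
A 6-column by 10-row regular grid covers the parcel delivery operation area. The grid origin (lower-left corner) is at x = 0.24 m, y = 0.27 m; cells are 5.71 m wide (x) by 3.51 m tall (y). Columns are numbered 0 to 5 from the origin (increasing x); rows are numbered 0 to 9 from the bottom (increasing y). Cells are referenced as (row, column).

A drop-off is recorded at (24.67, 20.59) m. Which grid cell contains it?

(5, 4)

Column index: ⌊(24.67 − 0.24) / 5.71⌋ = ⌊4.278⌋ = 4
Row offset from origin: ⌊(20.59 − 0.27) / 3.51⌋ = ⌊5.789⌋ = 5 → row 5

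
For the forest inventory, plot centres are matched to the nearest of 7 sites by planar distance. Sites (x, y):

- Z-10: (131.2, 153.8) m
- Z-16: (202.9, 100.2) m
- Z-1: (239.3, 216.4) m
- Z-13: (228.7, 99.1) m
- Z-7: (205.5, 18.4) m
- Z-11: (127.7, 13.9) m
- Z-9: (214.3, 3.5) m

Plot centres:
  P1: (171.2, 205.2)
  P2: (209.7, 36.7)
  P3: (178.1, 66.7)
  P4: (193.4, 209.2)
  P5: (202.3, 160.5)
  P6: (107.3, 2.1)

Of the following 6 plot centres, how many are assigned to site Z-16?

2

P1 → Z-10
P2 → Z-7
P3 → Z-16
P4 → Z-1
P5 → Z-16
P6 → Z-11
2 of the 6 go to Z-16.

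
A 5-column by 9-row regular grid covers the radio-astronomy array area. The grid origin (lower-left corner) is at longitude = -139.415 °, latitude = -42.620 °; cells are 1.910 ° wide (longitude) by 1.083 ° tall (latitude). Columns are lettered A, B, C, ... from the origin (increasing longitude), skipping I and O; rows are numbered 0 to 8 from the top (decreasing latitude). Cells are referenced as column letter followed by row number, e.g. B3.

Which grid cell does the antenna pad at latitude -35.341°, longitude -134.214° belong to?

C2

Column index: ⌊(-134.214 − -139.415) / 1.910⌋ = ⌊2.723⌋ = 2 → column C
Row offset from origin: ⌊(-35.341 − -42.620) / 1.083⌋ = ⌊6.721⌋ = 6 → row 2 (counted from top)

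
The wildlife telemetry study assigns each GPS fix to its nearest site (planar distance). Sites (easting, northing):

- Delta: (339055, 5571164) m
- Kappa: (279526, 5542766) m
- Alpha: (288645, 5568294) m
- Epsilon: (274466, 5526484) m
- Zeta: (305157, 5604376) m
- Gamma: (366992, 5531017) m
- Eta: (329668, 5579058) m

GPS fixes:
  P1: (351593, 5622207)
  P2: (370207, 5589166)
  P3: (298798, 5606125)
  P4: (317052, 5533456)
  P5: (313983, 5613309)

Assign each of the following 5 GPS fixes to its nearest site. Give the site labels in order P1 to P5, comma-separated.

Eta, Delta, Zeta, Kappa, Zeta

P1 → Eta (d²=2342541826.00)
P2 → Delta (d²=1294519108.00)
P3 → Zeta (d²=43495882.00)
P4 → Kappa (d²=1494876776.00)
P5 → Zeta (d²=157696765.00)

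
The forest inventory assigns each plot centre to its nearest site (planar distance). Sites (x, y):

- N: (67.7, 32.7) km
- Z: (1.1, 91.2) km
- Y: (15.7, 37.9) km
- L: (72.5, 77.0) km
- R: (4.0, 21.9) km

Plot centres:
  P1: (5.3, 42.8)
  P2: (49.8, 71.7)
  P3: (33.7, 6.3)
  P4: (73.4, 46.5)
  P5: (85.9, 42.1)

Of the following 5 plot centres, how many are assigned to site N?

P1 → Y
P2 → L
P3 → R
P4 → N
P5 → N
2 of the 5 go to N.

2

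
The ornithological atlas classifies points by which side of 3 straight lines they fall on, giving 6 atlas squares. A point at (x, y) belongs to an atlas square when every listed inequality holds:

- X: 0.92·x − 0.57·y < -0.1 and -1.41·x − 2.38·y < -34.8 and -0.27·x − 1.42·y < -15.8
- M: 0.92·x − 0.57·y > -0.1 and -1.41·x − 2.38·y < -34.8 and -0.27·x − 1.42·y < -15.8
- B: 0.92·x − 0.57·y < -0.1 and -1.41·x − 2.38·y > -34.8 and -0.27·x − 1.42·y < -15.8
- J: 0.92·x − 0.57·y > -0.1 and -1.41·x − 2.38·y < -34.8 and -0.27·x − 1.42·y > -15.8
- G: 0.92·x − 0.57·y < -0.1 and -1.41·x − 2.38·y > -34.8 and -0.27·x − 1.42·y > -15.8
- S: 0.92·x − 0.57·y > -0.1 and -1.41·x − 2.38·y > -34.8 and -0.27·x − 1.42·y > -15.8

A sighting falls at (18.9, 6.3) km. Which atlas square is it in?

J

0.92·18.9 − 0.57·6.3 = 13.797, which is > -0.1
-1.41·18.9 − 2.38·6.3 = -41.643, which is < -34.8
-0.27·18.9 − 1.42·6.3 = -14.049, which is > -15.8
This sign pattern matches J.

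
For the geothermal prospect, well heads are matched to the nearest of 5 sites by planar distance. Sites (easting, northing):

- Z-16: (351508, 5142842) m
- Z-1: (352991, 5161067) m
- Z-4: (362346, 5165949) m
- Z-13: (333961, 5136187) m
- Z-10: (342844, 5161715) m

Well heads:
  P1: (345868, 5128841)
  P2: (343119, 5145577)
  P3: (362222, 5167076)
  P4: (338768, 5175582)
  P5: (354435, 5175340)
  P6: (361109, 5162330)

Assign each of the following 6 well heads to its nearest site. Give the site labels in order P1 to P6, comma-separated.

Z-13, Z-16, Z-4, Z-10, Z-4, Z-4

P1 → Z-13 (d²=195740365.00)
P2 → Z-16 (d²=77855546.00)
P3 → Z-4 (d²=1285505.00)
P4 → Z-10 (d²=208907465.00)
P5 → Z-4 (d²=150774802.00)
P6 → Z-4 (d²=14627330.00)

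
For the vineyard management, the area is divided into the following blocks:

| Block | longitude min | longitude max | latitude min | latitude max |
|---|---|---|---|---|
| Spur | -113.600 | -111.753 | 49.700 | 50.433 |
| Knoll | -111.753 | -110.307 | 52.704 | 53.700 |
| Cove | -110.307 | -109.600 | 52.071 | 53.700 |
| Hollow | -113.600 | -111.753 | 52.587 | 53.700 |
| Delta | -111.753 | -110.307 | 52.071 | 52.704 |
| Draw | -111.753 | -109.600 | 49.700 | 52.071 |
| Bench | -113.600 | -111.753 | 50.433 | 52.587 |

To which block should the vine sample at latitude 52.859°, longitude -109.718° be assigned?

Cove

The point has longitude = -109.718 and latitude = 52.859.
Only Cove satisfies -110.307 ≤ longitude ≤ -109.600 and 52.071 ≤ latitude ≤ 53.700.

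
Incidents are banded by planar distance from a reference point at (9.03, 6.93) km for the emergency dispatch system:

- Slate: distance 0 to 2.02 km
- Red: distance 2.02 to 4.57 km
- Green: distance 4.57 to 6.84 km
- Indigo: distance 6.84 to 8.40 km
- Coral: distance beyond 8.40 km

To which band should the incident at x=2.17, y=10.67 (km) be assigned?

Distance = √((2.17−9.03)² + (10.67−6.93)²) = √(47.060 + 13.988) = 7.813 km.
6.84 ≤ 7.813 < 8.40 → Indigo.

Indigo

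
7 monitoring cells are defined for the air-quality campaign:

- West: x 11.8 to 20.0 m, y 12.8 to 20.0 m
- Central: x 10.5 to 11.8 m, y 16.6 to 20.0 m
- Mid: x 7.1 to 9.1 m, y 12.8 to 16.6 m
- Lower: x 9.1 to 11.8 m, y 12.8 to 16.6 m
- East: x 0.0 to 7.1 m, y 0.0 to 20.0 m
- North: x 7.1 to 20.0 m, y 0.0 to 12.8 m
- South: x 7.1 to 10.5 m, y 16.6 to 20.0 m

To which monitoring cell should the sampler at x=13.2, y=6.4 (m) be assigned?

North

The point has x = 13.2 and y = 6.4.
Only North satisfies 7.1 ≤ x ≤ 20.0 and 0.0 ≤ y ≤ 12.8.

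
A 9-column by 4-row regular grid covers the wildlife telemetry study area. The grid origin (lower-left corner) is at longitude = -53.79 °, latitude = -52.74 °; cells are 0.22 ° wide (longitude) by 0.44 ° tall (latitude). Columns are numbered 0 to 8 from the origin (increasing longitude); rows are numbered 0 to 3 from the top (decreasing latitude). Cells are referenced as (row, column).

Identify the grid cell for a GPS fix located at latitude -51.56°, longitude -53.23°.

Column index: ⌊(-53.23 − -53.79) / 0.22⌋ = ⌊2.545⌋ = 2
Row offset from origin: ⌊(-51.56 − -52.74) / 0.44⌋ = ⌊2.682⌋ = 2 → row 1 (counted from top)

(1, 2)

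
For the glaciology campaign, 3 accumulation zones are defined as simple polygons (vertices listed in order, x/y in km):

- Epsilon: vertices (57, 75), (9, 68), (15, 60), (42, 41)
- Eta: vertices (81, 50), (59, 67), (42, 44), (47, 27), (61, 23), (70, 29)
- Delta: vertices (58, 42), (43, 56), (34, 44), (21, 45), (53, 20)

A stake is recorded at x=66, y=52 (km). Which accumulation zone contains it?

Cast a ray rightward from (66, 52). For each polygon, the edges (by vertex number in listed order) whose endpoints lie on opposite sides of y = 52, where each meets that height, and whether that is right or left of the point:
Epsilon: 3–4 at x≈26.4 (left), 4–1 at x≈46.9 (left) → 0 crossings.
Eta: 1–2 at x≈78.4 (right), 2–3 at x≈47.9 (left) → 1 crossing.
Delta: 1–2 at x≈47.3 (left), 2–3 at x≈40.0 (left) → 0 crossings.
Only Eta has an odd count, so the point is inside Eta.

Eta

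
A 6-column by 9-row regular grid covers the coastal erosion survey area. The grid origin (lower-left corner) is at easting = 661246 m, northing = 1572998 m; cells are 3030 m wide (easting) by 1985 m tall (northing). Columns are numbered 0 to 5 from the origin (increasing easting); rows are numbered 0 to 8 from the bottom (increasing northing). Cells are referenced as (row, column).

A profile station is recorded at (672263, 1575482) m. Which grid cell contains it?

(1, 3)

Column index: ⌊(672263 − 661246) / 3030⌋ = ⌊3.636⌋ = 3
Row offset from origin: ⌊(1575482 − 1572998) / 1985⌋ = ⌊1.251⌋ = 1 → row 1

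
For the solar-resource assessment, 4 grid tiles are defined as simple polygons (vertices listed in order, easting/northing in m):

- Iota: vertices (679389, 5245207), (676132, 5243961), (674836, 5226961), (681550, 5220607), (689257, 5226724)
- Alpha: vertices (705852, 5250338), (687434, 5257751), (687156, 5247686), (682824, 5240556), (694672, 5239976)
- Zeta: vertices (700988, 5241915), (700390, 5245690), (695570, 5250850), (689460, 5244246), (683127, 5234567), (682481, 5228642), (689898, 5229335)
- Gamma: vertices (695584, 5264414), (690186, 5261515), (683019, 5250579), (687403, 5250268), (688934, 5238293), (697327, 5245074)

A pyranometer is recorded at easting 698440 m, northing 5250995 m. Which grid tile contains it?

Alpha

Cast a ray rightward from (698440, 5250995). For each polygon, the edges (by vertex number in listed order) whose endpoints lie on opposite sides of northing = 5250995, where each meets that height, and whether that is right or left of the point:
Iota: no edge straddles that height → 0 crossings.
Alpha: 1–2 at easting≈704219.6 (right), 2–3 at easting≈687247.4 (left) → 1 crossing.
Zeta: no edge straddles that height → 0 crossings.
Gamma: 2–3 at easting≈683291.6 (left), 6–1 at easting≈696793.4 (left) → 0 crossings.
Only Alpha has an odd count, so the point is inside Alpha.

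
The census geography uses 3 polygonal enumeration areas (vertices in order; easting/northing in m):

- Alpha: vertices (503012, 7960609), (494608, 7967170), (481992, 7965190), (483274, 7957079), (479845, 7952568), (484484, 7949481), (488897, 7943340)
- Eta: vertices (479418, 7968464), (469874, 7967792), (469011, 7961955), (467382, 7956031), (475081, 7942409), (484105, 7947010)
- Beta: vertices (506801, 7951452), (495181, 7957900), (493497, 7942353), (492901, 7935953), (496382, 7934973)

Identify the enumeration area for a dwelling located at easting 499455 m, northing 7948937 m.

Beta

Cast a ray rightward from (499455, 7948937). For each polygon, the edges (by vertex number in listed order) whose endpoints lie on opposite sides of northing = 7948937, where each meets that height, and whether that is right or left of the point:
Alpha: 6–7 at easting≈484874.9 (left), 7–1 at easting≈493471.8 (left) → 0 crossings.
Eta: 4–5 at easting≈471391.4 (left), 6–1 at easting≈483684.0 (left) → 0 crossings.
Beta: 2–3 at easting≈494210.2 (left), 5–1 at easting≈505210.9 (right) → 1 crossing.
Only Beta has an odd count, so the point is inside Beta.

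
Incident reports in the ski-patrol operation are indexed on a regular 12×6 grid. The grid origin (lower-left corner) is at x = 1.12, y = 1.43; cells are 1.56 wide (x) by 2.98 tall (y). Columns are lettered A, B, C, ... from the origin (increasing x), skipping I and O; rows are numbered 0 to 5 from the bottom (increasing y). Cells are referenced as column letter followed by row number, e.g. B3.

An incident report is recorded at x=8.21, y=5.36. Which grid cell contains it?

Column index: ⌊(8.21 − 1.12) / 1.56⌋ = ⌊4.545⌋ = 4 → column E
Row offset from origin: ⌊(5.36 − 1.43) / 2.98⌋ = ⌊1.319⌋ = 1 → row 1

E1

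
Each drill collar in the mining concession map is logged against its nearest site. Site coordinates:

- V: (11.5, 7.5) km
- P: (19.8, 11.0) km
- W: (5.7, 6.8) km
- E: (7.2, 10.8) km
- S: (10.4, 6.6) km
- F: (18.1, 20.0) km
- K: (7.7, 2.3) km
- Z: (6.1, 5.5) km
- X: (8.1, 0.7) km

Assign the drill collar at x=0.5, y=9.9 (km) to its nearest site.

Squared distances to each site:
V: 126.760; P: 373.700; W: 36.650; E: 45.700; S: 108.900; F: 411.770; K: 109.600; Z: 50.720; X: 142.400.
Minimum at W.

W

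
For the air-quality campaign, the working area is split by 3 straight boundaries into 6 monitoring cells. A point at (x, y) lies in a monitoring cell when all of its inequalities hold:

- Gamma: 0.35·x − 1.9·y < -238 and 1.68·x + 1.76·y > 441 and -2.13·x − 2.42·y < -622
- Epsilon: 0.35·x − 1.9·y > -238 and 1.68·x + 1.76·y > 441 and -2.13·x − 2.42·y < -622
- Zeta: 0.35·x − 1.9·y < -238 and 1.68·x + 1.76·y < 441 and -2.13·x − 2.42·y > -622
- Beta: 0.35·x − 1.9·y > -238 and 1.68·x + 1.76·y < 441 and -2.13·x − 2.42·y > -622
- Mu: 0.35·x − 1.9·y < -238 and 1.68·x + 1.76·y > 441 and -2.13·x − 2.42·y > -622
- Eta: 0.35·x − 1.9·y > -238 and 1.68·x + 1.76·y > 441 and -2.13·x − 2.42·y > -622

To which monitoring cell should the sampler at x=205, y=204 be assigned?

0.35·205 − 1.9·204 = -315.850, which is < -238
1.68·205 + 1.76·204 = 703.440, which is > 441
-2.13·205 − 2.42·204 = -930.330, which is < -622
This sign pattern matches Gamma.

Gamma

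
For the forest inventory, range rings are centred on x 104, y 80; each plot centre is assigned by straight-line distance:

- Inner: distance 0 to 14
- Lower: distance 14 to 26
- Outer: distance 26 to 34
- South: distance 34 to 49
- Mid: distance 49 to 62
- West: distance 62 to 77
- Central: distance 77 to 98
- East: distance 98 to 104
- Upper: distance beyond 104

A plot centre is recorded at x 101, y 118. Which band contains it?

Distance = √((101−104)² + (118−80)²) = √(9.000 + 1444.000) = 38.118.
34 ≤ 38.118 < 49 → South.

South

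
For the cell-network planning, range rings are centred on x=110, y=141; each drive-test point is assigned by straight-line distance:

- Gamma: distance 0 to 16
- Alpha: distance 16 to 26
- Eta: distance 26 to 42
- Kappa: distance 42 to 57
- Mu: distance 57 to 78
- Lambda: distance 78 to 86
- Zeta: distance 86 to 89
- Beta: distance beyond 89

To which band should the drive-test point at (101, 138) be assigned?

Distance = √((101−110)² + (138−141)²) = √(81.000 + 9.000) = 9.487.
0 ≤ 9.487 < 16 → Gamma.

Gamma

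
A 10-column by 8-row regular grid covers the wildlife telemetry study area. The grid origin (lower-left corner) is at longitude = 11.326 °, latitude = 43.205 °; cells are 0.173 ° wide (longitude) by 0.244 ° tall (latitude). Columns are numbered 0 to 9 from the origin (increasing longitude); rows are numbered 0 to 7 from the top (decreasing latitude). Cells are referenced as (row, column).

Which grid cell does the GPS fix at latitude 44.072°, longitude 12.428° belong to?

Column index: ⌊(12.428 − 11.326) / 0.173⌋ = ⌊6.370⌋ = 6
Row offset from origin: ⌊(44.072 − 43.205) / 0.244⌋ = ⌊3.553⌋ = 3 → row 4 (counted from top)

(4, 6)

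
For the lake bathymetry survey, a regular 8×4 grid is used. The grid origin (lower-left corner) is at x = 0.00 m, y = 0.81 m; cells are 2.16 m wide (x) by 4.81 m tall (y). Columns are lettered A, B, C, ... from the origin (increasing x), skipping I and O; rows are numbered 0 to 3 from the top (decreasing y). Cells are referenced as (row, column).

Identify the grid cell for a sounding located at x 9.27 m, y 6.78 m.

Column index: ⌊(9.27 − 0.00) / 2.16⌋ = ⌊4.292⌋ = 4 → column E
Row offset from origin: ⌊(6.78 − 0.81) / 4.81⌋ = ⌊1.241⌋ = 1 → row 2 (counted from top)

(2, E)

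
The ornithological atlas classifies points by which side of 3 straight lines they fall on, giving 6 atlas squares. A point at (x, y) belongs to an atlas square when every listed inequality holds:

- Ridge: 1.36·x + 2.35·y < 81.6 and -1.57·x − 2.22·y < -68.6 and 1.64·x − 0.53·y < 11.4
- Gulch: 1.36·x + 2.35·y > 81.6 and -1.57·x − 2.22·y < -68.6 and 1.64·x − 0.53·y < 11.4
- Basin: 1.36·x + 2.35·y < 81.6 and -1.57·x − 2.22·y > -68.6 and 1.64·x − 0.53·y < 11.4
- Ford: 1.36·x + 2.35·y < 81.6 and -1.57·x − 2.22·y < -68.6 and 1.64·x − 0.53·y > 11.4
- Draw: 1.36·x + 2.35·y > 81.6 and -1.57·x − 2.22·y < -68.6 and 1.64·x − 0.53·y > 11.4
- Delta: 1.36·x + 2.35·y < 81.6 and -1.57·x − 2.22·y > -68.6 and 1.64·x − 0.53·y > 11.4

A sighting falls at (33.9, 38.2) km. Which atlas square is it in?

Draw

1.36·33.9 + 2.35·38.2 = 135.874, which is > 81.6
-1.57·33.9 − 2.22·38.2 = -138.027, which is < -68.6
1.64·33.9 − 0.53·38.2 = 35.350, which is > 11.4
This sign pattern matches Draw.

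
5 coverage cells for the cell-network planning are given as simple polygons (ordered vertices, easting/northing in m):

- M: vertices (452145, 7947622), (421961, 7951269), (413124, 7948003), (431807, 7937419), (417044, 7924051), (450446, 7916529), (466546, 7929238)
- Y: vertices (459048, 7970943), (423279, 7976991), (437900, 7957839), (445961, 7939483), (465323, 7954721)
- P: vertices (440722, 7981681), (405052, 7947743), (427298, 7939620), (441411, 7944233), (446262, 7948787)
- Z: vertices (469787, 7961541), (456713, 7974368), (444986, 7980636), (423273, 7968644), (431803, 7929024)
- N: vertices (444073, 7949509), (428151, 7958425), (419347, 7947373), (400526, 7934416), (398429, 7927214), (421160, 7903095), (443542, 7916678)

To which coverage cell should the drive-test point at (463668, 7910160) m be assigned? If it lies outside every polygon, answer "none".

none

Cast a ray rightward from (463668, 7910160). For each polygon, the edges (by vertex number in listed order) whose endpoints lie on opposite sides of northing = 7910160, where each meets that height, and whether that is right or left of the point:
M: no edge straddles that height → 0 crossings.
Y: no edge straddles that height → 0 crossings.
P: no edge straddles that height → 0 crossings.
Z: no edge straddles that height → 0 crossings.
N: 5–6 at easting≈414501.6 (left), 6–7 at easting≈432801.7 (left) → 0 crossings.
All counts are even, so the point lies outside every listed polygon.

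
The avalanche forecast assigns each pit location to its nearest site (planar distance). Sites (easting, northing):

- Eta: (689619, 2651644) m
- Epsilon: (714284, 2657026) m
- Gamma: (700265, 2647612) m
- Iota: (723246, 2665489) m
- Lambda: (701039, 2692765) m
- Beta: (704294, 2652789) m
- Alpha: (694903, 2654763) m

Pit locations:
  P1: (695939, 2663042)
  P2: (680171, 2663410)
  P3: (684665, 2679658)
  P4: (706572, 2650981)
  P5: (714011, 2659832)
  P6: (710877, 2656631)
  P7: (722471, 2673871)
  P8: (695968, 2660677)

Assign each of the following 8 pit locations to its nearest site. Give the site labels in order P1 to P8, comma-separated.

P1 → Alpha (d²=69615137.00)
P2 → Eta (d²=227703460.00)
P3 → Lambda (d²=439901325.00)
P4 → Beta (d²=8458148.00)
P5 → Epsilon (d²=7948165.00)
P6 → Epsilon (d²=11763674.00)
P7 → Iota (d²=70858549.00)
P8 → Alpha (d²=36109621.00)

Alpha, Eta, Lambda, Beta, Epsilon, Epsilon, Iota, Alpha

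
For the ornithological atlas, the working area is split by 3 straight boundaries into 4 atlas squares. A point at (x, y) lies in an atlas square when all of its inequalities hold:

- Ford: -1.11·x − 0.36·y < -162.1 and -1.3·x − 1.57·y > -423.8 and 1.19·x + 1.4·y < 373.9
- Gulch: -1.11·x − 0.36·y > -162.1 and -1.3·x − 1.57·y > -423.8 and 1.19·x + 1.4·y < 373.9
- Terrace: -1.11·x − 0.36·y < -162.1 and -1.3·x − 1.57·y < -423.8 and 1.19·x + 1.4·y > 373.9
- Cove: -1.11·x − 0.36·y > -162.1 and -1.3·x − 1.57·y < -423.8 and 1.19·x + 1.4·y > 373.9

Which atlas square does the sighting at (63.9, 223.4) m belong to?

Cove

-1.11·63.9 − 0.36·223.4 = -151.353, which is > -162.1
-1.3·63.9 − 1.57·223.4 = -433.808, which is < -423.8
1.19·63.9 + 1.4·223.4 = 388.801, which is > 373.9
This sign pattern matches Cove.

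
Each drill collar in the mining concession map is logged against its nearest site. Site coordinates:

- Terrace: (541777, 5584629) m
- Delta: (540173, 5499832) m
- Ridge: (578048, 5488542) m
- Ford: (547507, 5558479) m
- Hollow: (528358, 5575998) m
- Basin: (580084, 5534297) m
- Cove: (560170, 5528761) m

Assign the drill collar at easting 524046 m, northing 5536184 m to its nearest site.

Ford

Squared distances to each site:
Terrace: 2661306386.000; Delta: 1581548033.000; Ridge: 5185976168.000; Ford: 1047485546.000; Hollow: 1603747940.000; Basin: 3143818213.000; Cove: 1360044305.000.
Minimum at Ford.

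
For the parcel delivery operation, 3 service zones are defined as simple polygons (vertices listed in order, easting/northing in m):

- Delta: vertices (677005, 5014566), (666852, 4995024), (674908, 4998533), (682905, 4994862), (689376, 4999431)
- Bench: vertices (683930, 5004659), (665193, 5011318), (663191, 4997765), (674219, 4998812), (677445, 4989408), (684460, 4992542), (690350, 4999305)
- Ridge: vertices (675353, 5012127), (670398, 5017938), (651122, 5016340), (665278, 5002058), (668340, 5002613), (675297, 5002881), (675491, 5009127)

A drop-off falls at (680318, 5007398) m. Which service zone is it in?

Delta

Cast a ray rightward from (680318, 5007398). For each polygon, the edges (by vertex number in listed order) whose endpoints lie on opposite sides of northing = 5007398, where each meets that height, and whether that is right or left of the point:
Delta: 1–2 at easting≈673280.9 (left), 5–1 at easting≈682864.0 (right) → 1 crossing.
Bench: 1–2 at easting≈676223.0 (left), 2–3 at easting≈664614.0 (left) → 0 crossings.
Ridge: 3–4 at easting≈659985.1 (left), 6–7 at easting≈675437.3 (left) → 0 crossings.
Only Delta has an odd count, so the point is inside Delta.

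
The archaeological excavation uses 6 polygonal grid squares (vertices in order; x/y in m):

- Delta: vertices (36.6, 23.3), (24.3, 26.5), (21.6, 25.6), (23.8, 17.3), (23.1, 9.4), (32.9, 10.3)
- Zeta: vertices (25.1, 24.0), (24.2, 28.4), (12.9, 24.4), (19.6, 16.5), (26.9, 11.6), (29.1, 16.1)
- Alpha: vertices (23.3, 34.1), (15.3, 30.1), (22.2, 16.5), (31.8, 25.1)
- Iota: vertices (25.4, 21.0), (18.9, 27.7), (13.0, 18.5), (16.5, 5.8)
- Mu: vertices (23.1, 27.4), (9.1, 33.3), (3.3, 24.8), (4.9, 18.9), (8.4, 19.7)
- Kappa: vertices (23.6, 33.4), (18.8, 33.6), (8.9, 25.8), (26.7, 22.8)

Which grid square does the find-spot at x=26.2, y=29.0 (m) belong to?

Cast a ray rightward from (26.2, 29.0). For each polygon, the edges (by vertex number in listed order) whose endpoints lie on opposite sides of y = 29.0, where each meets that height, and whether that is right or left of the point:
Delta: no edge straddles that height → 0 crossings.
Zeta: no edge straddles that height → 0 crossings.
Alpha: 2–3 at x≈15.86 (left), 4–1 at x≈28.12 (right) → 1 crossing.
Iota: no edge straddles that height → 0 crossings.
Mu: 1–2 at x≈19.30 (left), 2–3 at x≈6.17 (left) → 0 crossings.
Kappa: 2–3 at x≈12.96 (left), 4–1 at x≈24.89 (left) → 0 crossings.
Only Alpha has an odd count, so the point is inside Alpha.

Alpha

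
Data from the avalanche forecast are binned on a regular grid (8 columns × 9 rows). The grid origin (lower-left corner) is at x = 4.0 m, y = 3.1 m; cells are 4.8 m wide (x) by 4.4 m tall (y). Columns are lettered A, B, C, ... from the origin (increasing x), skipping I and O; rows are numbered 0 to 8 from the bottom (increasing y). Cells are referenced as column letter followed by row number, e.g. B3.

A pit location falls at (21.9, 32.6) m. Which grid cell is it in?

D6

Column index: ⌊(21.9 − 4.0) / 4.8⌋ = ⌊3.729⌋ = 3 → column D
Row offset from origin: ⌊(32.6 − 3.1) / 4.4⌋ = ⌊6.705⌋ = 6 → row 6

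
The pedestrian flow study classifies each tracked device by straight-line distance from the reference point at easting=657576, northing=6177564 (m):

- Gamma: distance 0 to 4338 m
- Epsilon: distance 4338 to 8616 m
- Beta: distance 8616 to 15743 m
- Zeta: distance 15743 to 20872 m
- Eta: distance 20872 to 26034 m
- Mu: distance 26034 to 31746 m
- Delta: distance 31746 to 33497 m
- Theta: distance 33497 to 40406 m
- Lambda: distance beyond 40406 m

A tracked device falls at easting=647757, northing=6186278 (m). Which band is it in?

Distance = √((647757−657576)² + (6186278−6177564)²) = √(96412761.000 + 75933796.000) = 13128.083 m.
8616 ≤ 13128.083 < 15743 → Beta.

Beta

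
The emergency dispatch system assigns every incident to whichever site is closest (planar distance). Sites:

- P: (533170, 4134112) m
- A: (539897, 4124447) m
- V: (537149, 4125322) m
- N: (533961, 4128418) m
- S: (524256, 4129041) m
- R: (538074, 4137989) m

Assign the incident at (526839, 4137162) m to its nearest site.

P

Squared distances to each site:
P: 49384061.000; A: 332182589.000; V: 246481700.000; N: 127180420.000; S: 72622530.000; R: 126909154.000.
Minimum at P.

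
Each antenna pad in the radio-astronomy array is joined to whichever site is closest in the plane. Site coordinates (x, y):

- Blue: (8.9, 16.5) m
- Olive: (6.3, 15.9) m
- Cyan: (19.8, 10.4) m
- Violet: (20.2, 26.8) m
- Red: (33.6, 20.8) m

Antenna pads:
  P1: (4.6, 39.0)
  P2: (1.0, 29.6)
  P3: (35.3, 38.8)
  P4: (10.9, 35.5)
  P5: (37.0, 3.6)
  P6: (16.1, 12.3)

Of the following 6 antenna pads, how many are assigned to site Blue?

0

P1 → Violet
P2 → Olive
P3 → Red
P4 → Violet
P5 → Red
P6 → Cyan
0 of the 6 go to Blue.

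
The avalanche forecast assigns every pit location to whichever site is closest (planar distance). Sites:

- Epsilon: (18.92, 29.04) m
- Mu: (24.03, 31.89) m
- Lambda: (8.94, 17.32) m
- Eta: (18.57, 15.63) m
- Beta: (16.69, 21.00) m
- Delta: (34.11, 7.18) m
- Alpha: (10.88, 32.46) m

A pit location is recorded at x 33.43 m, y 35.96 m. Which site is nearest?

Squared distances to each site:
Epsilon: 258.426; Mu: 104.925; Lambda: 947.210; Eta: 634.128; Beta: 504.029; Delta: 828.751; Alpha: 520.752.
Minimum at Mu.

Mu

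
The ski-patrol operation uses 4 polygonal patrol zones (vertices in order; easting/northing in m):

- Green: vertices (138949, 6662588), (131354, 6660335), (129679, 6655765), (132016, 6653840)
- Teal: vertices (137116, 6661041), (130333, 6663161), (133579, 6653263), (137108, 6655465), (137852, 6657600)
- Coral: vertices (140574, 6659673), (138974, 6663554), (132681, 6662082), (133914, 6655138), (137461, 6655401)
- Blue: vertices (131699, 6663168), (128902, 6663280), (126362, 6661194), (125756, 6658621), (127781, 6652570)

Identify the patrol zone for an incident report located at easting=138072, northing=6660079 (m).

Coral

Cast a ray rightward from (138072, 6660079). For each polygon, the edges (by vertex number in listed order) whose endpoints lie on opposite sides of northing = 6660079, where each meets that height, and whether that is right or left of the point:
Green: 2–3 at easting≈131260.2 (left), 4–1 at easting≈136960.6 (left) → 0 crossings.
Teal: 2–3 at easting≈131343.7 (left), 5–1 at easting≈137321.8 (left) → 0 crossings.
Coral: 1–2 at easting≈140406.6 (right), 3–4 at easting≈133036.7 (left) → 1 crossing.
Blue: 3–4 at easting≈126099.4 (left), 5–1 at easting≈130557.0 (left) → 0 crossings.
Only Coral has an odd count, so the point is inside Coral.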